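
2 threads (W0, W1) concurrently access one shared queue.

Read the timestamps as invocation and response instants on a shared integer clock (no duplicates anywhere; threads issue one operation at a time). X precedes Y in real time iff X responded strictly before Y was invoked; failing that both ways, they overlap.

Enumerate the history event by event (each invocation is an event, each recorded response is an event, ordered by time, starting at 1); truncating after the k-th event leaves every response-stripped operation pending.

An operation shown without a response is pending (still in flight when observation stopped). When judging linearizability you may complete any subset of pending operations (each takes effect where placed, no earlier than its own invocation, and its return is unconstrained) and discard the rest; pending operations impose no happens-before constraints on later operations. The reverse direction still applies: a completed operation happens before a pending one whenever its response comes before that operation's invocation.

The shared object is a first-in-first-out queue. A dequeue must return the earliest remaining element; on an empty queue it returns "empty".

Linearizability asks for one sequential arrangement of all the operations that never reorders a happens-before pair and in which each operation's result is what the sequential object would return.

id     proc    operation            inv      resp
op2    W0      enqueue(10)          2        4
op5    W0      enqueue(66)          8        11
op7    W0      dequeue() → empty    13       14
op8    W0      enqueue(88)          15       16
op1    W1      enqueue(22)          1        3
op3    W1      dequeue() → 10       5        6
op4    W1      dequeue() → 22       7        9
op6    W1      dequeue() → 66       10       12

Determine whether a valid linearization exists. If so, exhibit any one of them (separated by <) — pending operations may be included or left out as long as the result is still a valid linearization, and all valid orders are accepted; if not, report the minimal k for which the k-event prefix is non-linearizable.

1. op2 enqueue(10), leaving queue <10>
2. op1 enqueue(22), leaving queue <10,22>
3. op3 dequeue() → 10, leaving queue <22>
4. op4 dequeue() → 22, leaving queue <>
5. op5 enqueue(66), leaving queue <66>
6. op6 dequeue() → 66, leaving queue <>
7. op7 dequeue() → empty, leaving queue <>
8. op8 enqueue(88), leaving queue <88>

linearizable — witness: op2 < op1 < op3 < op4 < op5 < op6 < op7 < op8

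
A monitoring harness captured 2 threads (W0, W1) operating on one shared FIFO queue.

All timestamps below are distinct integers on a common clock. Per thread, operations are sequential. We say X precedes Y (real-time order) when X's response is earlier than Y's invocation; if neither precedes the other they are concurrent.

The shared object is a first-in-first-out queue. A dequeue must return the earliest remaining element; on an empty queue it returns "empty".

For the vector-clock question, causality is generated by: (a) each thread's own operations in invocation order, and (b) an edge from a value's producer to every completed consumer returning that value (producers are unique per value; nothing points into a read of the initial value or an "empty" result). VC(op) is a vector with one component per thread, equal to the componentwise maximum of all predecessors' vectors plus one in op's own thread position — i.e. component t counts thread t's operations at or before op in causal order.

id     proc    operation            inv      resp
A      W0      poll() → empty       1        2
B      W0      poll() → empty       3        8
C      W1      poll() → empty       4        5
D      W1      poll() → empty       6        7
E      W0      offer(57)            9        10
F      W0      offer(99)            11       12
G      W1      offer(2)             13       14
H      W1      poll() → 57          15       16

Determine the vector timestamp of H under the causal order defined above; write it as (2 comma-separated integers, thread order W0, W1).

C, invoked 4, has no incoming edges; only W1's bump applies → (0, 1)
A, invoked 1, has no incoming edges; only W0's bump applies → (1, 0)
from VC(C)=(0, 1), D (invoked 6) maxes components and bumps W1 → (0, 2)
from VC(A)=(1, 0), B (invoked 3) maxes components and bumps W0 → (2, 0)
from VC(D)=(0, 2), G (invoked 13) maxes components and bumps W1 → (0, 3)
from VC(B)=(2, 0), E (invoked 9) maxes components and bumps W0 → (3, 0)
from VC(E)=(3, 0), F (invoked 11) maxes components and bumps W0 → (4, 0)
from VC(E)=(3, 0), VC(G)=(0, 3), H (invoked 15) maxes components and bumps W1 → (3, 4)
target: VC(H) = (3, 4)

(3, 4)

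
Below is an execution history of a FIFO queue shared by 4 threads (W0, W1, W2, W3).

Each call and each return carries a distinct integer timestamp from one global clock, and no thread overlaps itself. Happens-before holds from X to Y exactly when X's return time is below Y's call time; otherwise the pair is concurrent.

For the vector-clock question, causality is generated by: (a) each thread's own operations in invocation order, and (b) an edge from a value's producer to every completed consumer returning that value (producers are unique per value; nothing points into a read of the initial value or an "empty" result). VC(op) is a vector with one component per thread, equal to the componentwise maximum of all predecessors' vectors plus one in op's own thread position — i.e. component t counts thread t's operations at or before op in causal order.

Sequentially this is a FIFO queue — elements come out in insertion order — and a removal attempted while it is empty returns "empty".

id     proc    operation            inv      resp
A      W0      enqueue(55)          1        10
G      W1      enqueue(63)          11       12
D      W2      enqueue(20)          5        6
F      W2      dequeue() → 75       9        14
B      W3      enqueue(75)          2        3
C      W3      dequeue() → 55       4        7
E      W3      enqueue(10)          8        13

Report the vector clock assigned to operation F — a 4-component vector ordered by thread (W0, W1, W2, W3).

(0, 0, 2, 1)

B (invocation 2): nothing precedes it; W3's component alone gives (0, 0, 0, 1)
D (invocation 5): nothing precedes it; W2's component alone gives (0, 0, 1, 0)
G (invocation 11): nothing precedes it; W1's component alone gives (0, 1, 0, 0)
A (invocation 1): nothing precedes it; W0's component alone gives (1, 0, 0, 0)
F, invoked 9, takes VC(B)=(0, 0, 0, 1), VC(D)=(0, 0, 1, 0) under max, adds 1 for W2 → (0, 0, 2, 1)
C, invoked 4, takes VC(A)=(1, 0, 0, 0), VC(B)=(0, 0, 0, 1) under max, adds 1 for W3 → (1, 0, 0, 2)
E, invoked 8, takes VC(C)=(1, 0, 0, 2) under max, adds 1 for W3 → (1, 0, 0, 3)
target: VC(F) = (0, 0, 2, 1)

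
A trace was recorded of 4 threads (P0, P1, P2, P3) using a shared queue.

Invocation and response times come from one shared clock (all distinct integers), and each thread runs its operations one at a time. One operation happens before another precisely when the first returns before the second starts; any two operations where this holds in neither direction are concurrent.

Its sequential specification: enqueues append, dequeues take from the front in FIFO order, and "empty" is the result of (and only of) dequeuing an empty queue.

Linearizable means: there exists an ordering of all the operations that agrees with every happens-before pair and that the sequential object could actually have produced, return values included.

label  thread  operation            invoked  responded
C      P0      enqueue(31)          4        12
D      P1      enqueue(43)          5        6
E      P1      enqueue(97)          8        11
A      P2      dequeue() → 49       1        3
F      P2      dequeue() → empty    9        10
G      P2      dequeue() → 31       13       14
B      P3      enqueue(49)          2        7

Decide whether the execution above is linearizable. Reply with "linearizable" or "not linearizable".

events 1..9 are fine; event 10 — the response of F at time 10 — makes the prefix non-linearizable
no legal order exists: 3 real-time-consistent candidates over 4 completed queue operations, all rejected
no escape via the 2 pending operations (C, E): every completion choice fails
e.g. A, B, D, F (pending dropped): illegal at step 1, since A dequeue() → 49 cannot apply there
e.g. A, D, B, F (pending dropped): illegal at step 1, since A dequeue() → 49 cannot apply there

not linearizable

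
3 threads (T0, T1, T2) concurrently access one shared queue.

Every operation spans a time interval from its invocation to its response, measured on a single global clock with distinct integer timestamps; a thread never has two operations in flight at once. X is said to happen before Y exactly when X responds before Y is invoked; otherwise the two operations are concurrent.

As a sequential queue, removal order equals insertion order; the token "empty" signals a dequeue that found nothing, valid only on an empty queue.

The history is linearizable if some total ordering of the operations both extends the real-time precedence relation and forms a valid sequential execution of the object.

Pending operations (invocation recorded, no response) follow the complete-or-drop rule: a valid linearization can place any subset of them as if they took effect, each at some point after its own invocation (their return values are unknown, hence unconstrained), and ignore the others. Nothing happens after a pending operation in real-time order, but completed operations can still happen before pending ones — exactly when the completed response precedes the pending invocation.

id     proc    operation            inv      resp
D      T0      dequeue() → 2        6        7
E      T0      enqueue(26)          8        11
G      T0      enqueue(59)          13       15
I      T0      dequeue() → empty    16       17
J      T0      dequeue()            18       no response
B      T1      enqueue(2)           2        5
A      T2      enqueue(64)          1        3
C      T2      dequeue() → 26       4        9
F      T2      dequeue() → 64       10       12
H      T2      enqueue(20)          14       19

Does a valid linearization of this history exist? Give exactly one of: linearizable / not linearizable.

events 1..8 are fine; event 9 — the response of C at time 9 — makes the prefix non-linearizable
no legal order exists: 5 real-time-consistent candidates over 4 completed queue operations, all rejected
every completion of the 1 pending operation (E) was checked; none linearizes
one such order, A, B, C, D (pending dropped), breaks at step 3 where C dequeue() → 26 is illegal
one such order, A, B, D, C (pending dropped), breaks at step 3 where D dequeue() → 2 is illegal

not linearizable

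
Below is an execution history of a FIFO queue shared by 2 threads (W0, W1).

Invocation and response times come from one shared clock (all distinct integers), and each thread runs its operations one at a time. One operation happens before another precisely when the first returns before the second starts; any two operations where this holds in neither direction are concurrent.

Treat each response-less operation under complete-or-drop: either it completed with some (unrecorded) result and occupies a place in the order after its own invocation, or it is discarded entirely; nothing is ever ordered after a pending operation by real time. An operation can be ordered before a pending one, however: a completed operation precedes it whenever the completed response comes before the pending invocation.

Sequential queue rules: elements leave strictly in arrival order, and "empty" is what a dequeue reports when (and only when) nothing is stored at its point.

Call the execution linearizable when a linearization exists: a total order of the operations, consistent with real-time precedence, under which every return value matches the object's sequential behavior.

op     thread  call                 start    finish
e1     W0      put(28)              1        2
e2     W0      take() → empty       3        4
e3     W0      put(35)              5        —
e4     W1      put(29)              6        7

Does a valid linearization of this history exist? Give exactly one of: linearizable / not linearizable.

cut after 3 events: linearizable; cut after 4 events (e2 responds, time 4): not linearizable
exactly one order of the 2 completed ops respects real time; the FIFO queue replay fails
e.g. e1, e2: illegal at step 2, since e2 take() → empty cannot apply there

not linearizable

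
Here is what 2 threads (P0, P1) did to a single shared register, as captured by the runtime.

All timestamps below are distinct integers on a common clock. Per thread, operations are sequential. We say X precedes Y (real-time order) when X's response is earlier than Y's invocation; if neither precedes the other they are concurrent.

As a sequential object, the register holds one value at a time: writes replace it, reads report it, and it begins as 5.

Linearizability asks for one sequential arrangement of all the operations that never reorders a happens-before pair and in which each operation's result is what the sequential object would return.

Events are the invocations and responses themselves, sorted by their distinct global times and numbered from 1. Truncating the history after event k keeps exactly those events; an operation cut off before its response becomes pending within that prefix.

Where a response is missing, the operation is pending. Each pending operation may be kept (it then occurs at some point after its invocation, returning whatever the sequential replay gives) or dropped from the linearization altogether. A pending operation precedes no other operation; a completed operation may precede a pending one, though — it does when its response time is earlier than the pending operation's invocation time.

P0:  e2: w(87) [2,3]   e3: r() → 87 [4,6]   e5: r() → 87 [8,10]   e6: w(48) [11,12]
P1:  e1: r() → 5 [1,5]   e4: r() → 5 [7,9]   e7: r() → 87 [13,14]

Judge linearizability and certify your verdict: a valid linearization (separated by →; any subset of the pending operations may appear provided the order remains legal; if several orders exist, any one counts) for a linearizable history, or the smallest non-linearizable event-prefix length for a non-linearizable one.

events 1..8 are fine; event 9 — the response of e4 at time 9 — makes the prefix non-linearizable
checked exhaustively: 3 real-time-consistent orders of 4 completed operations, zero legal register replays
including or dropping the 1 pending operation (e5) in any combination fails
sample order e1, e2, e3, e4 (pending dropped) stalls at step 4 — e4 r() → 5 has no legal effect
sample order e2, e1, e3, e4 (pending dropped) stalls at step 2 — e1 r() → 5 has no legal effect

not linearizable — minimal violating prefix: 9 events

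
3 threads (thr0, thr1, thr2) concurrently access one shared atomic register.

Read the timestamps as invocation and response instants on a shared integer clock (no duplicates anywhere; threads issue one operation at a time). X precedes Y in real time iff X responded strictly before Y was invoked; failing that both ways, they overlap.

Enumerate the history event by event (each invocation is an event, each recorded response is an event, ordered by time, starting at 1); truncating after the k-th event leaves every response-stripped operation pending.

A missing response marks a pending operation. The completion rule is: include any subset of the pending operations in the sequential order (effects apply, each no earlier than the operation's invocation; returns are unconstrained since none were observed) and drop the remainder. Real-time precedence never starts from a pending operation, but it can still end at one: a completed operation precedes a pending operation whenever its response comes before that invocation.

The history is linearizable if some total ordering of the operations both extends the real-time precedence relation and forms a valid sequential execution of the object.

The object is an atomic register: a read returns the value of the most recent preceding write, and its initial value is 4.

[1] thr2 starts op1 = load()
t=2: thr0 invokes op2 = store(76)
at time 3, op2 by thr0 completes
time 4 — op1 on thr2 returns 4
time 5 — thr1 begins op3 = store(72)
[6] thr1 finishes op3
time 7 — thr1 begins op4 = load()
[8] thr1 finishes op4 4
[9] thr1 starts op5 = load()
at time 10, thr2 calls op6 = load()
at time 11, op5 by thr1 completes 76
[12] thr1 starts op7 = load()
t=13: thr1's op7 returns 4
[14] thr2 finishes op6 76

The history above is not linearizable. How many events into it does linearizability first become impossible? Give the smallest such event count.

events 1..7 are still linearizable — one witness is op1, op2, op3:
after step 1 (op1 load() → 4): value 4
after step 2 (op2 store(76)): value 76
after step 3 (op3 store(72)): value 72
include event 8 — op4 responding at 8 — and every candidate order breaks
e.g. op1, op2, op3, op4: illegal at step 4, since op4 load() → 4 cannot apply there
e.g. op2, op1, op3, op4: illegal at step 2, since op1 load() → 4 cannot apply there

8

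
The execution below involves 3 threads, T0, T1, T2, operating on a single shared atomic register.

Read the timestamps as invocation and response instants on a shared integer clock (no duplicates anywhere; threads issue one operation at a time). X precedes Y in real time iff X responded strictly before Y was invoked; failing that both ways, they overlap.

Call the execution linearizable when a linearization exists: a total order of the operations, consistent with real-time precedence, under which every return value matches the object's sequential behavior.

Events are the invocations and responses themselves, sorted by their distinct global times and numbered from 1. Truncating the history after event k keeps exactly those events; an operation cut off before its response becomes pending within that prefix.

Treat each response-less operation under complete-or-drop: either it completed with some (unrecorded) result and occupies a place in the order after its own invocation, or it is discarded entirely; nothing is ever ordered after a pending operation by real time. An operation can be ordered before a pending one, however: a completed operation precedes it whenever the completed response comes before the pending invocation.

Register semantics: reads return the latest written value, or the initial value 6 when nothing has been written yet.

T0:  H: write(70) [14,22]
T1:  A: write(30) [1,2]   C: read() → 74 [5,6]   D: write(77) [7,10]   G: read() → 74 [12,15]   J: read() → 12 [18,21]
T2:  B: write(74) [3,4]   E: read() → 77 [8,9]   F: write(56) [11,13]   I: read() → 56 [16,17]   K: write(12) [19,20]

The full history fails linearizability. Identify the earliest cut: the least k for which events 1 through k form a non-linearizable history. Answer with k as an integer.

15

events 1..14 are still linearizable — one witness is A, B, C, D, E, F:
1. A write(30), leaving value 30
2. B write(74), leaving value 74
3. C read() → 74, leaving value 74
4. D write(77), leaving value 77
5. E read() → 77, leaving value 77
6. F write(56), leaving value 56
adding event 15 (G responds at 15) leaves no legal real-time order
no completion choice of the 1 pending operation (H) rescues it — every subset was tried
one such order, A, B, C, D, E, F, G (pending dropped), breaks at step 7 where G read() → 74 is illegal
one such order, A, B, C, D, E, G, F (pending dropped), breaks at step 6 where G read() → 74 is illegal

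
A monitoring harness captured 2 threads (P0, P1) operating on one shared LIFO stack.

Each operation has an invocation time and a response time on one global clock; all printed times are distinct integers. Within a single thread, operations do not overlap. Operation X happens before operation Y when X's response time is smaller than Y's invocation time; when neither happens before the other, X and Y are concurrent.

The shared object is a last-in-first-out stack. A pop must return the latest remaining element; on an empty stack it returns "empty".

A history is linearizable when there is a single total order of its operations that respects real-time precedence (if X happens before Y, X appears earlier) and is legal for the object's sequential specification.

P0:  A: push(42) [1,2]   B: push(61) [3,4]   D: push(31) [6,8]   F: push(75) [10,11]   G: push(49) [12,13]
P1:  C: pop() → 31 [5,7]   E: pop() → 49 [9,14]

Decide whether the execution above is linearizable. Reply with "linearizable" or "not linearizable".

linearizable

witness order: A, B, D, C, F, G, E
1. A push(42), leaving stack <42>
2. B push(61), leaving stack <42,61>
3. D push(31), leaving stack <42,61,31>
4. C pop() → 31, leaving stack <42,61>
5. F push(75), leaving stack <42,61,75>
6. G push(49), leaving stack <42,61,75,49>
7. E pop() → 49, leaving stack <42,61,75>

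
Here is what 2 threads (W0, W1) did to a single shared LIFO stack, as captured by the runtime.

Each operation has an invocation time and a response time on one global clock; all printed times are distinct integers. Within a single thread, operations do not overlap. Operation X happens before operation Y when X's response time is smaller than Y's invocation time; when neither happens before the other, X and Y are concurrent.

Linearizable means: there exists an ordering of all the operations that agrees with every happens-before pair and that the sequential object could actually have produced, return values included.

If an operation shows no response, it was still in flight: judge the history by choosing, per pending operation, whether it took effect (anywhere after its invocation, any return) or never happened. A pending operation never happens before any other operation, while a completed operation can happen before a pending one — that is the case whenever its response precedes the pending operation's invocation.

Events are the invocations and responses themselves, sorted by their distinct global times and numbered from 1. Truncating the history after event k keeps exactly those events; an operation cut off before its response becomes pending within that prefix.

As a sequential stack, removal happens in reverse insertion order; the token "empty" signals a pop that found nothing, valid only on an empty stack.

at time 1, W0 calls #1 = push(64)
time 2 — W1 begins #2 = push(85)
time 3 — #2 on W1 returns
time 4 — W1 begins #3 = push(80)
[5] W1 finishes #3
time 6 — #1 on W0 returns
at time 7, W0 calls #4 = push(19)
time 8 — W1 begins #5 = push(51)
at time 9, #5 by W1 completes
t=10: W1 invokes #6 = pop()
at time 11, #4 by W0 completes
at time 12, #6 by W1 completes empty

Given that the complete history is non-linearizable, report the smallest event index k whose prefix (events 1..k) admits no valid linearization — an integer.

events 1..11 are linearizable, e.g. via #1, #2, #3, #4, #5:
1. #1 push(64), leaving stack <64>
2. #2 push(85), leaving stack <64,85>
3. #3 push(80), leaving stack <64,85,80>
4. #4 push(19), leaving stack <64,85,80,19>
5. #5 push(51), leaving stack <64,85,80,19,51>
adding event 12 (#6 responds at 12) leaves no legal real-time order
for example #1, #2, #3, #4, #5, #6 fails at step 6: #6 pop() → empty is not legal there
for example #1, #2, #3, #5, #4, #6 fails at step 6: #6 pop() → empty is not legal there

12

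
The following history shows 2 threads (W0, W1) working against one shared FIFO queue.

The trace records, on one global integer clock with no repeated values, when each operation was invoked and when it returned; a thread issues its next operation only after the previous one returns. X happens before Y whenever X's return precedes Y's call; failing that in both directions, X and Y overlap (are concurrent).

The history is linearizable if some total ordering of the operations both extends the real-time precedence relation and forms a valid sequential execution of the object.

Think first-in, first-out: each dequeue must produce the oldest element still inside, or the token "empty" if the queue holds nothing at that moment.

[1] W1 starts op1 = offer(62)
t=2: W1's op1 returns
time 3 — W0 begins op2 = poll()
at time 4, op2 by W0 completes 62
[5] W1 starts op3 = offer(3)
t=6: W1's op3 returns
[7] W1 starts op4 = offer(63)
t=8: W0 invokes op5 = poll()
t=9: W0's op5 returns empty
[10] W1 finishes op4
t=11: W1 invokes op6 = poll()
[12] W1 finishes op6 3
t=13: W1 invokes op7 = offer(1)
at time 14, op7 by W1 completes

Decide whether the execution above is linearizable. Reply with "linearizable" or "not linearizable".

through event 8 a valid linearization exists; event 9 (op5 responding at time 9) ends that
exhaustive check: the 4 completed FIFO queue ops admit one real-time order; illegal
no escape via the 1 pending operation (op4): every completion choice fails
one such order, op1, op2, op3, op5 (pending dropped), breaks at step 4 where op5 poll() → empty is illegal

not linearizable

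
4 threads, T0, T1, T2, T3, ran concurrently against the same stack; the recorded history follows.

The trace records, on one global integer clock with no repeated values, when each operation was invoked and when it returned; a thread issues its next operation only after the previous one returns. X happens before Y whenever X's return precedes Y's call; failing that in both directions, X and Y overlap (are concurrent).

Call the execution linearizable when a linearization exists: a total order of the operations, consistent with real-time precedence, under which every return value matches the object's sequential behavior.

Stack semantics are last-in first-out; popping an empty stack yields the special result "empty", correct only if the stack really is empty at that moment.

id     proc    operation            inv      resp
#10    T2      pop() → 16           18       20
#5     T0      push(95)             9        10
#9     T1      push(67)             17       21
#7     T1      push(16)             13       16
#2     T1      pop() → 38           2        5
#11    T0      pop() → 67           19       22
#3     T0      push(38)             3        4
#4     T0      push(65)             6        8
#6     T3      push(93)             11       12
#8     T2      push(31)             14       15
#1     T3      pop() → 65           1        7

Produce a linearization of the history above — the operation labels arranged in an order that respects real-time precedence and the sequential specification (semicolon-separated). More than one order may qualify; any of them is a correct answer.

step 1: #3 push(38) — stack <38>
step 2: #2 pop() → 38 — stack <>
step 3: #4 push(65) — stack <65>
step 4: #1 pop() → 65 — stack <>
step 5: #5 push(95) — stack <95>
step 6: #6 push(93) — stack <95,93>
step 7: #8 push(31) — stack <95,93,31>
step 8: #7 push(16) — stack <95,93,31,16>
step 9: #9 push(67) — stack <95,93,31,16,67>
step 10: #11 pop() → 67 — stack <95,93,31,16>
step 11: #10 pop() → 16 — stack <95,93,31>

#3; #2; #4; #1; #5; #6; #8; #7; #9; #11; #10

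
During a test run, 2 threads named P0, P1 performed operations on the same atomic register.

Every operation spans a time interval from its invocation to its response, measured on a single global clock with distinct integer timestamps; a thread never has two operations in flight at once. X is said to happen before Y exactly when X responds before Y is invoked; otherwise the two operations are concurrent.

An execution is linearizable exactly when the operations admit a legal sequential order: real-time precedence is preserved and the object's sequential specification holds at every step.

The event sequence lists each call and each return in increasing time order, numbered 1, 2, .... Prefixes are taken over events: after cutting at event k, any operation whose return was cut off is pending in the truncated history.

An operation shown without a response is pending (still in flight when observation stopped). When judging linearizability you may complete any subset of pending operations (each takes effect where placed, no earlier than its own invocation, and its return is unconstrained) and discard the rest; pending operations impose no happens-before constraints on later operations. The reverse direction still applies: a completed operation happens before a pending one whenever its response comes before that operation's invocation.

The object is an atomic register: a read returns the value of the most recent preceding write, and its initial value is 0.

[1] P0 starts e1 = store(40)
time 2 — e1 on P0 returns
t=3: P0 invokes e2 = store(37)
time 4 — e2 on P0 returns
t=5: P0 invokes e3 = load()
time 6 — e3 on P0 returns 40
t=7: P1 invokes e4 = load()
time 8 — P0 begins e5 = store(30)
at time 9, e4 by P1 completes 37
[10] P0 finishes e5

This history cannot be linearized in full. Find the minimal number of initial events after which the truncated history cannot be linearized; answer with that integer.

6

events 1..5 are still linearizable — one witness is e1, e2:
1. e1 store(40), leaving value 40
2. e2 store(37), leaving value 37
once event 6 joins (e3's response, time 6), exhaustive search finds no witness
for example e1, e2, e3 fails at step 3: e3 load() → 40 is not legal there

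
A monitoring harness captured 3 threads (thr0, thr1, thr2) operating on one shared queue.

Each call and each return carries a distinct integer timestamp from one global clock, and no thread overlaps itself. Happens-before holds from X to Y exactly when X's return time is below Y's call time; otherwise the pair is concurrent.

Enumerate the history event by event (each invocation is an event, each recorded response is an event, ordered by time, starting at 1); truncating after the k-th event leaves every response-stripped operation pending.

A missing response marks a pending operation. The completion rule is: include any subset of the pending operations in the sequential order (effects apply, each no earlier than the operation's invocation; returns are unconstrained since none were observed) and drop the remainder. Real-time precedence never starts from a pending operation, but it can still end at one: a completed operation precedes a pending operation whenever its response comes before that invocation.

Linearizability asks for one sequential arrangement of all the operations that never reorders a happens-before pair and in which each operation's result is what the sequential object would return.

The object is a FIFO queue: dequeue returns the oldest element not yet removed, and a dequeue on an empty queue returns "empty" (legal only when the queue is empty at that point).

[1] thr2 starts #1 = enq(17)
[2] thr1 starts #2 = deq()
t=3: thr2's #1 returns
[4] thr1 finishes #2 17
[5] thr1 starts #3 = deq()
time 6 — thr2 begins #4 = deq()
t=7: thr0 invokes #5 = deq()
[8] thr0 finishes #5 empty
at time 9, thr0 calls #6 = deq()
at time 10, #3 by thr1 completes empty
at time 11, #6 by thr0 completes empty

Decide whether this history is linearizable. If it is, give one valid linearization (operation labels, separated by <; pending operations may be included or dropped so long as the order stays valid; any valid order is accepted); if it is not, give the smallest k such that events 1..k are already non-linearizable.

after step 1 (#1 enq(17)): queue <17>
after step 2 (#2 deq() → 17): queue <>
after step 3 (#3 deq() → empty): queue <>
after step 4 (#4 deq() (pending, included)): queue <>
after step 5 (#5 deq() → empty): queue <>
after step 6 (#6 deq() → empty): queue <>

linearizable — witness: #1 < #2 < #3 < #4 < #5 < #6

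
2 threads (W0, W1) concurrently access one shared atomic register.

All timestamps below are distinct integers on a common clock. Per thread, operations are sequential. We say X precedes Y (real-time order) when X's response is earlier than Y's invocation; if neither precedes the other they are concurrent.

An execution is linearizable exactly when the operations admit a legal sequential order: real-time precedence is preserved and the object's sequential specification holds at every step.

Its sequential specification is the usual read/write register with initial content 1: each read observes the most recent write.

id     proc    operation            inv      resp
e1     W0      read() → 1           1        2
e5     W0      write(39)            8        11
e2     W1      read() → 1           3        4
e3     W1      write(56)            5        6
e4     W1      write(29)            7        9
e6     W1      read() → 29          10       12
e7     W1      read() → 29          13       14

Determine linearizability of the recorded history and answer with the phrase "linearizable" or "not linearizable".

a witness: e1, e2, e3, e5, e4, e6, e7
step 1: e1 read() → 1 — value 1
step 2: e2 read() → 1 — value 1
step 3: e3 write(56) — value 56
step 4: e5 write(39) — value 39
step 5: e4 write(29) — value 29
step 6: e6 read() → 29 — value 29
step 7: e7 read() → 29 — value 29

linearizable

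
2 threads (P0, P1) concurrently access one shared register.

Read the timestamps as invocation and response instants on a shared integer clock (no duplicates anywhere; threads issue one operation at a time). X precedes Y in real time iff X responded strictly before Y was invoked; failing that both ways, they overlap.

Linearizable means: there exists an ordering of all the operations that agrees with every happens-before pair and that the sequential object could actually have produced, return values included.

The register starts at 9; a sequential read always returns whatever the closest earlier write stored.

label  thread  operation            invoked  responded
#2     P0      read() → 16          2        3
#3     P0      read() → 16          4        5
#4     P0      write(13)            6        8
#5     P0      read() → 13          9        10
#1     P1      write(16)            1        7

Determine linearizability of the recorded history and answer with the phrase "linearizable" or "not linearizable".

one valid linearization: #1, #2, #3, #4, #5
step 1: #1 write(16) — value 16
step 2: #2 read() → 16 — value 16
step 3: #3 read() → 16 — value 16
step 4: #4 write(13) — value 13
step 5: #5 read() → 13 — value 13

linearizable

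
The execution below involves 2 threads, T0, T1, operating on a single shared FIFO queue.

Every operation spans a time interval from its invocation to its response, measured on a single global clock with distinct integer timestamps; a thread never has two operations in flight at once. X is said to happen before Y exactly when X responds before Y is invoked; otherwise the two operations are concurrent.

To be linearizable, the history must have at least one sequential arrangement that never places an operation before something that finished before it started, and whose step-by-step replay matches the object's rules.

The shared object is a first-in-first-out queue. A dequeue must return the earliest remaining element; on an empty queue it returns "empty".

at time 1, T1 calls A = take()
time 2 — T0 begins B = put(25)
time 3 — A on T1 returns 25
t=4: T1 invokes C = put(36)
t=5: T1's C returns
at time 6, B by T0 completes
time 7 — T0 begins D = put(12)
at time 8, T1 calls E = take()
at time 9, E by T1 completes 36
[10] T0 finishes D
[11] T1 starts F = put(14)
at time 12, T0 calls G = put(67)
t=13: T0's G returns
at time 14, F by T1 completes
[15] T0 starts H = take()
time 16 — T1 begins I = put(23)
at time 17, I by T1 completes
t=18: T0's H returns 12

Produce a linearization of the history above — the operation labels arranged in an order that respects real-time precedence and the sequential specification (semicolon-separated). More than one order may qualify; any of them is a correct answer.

1. B put(25), leaving queue <25>
2. A take() → 25, leaving queue <>
3. C put(36), leaving queue <36>
4. D put(12), leaving queue <36,12>
5. E take() → 36, leaving queue <12>
6. F put(14), leaving queue <12,14>
7. G put(67), leaving queue <12,14,67>
8. H take() → 12, leaving queue <14,67>
9. I put(23), leaving queue <14,67,23>

B; A; C; D; E; F; G; H; I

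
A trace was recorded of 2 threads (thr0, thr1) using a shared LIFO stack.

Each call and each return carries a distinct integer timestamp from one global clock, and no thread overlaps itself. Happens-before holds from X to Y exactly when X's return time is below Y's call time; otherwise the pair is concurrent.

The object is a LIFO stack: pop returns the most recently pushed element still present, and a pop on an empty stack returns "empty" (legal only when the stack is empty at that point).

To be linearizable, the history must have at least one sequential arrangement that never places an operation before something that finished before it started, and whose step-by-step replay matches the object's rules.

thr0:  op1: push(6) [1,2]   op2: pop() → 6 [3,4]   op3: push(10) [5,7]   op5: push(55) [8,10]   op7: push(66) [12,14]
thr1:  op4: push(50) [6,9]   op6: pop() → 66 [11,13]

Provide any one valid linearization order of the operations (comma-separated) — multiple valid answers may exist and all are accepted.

op1, op2, op3, op4, op5, op7, op6

after step 1 (op1 push(6)): stack <6>
after step 2 (op2 pop() → 6): stack <>
after step 3 (op3 push(10)): stack <10>
after step 4 (op4 push(50)): stack <10,50>
after step 5 (op5 push(55)): stack <10,50,55>
after step 6 (op7 push(66)): stack <10,50,55,66>
after step 7 (op6 pop() → 66): stack <10,50,55>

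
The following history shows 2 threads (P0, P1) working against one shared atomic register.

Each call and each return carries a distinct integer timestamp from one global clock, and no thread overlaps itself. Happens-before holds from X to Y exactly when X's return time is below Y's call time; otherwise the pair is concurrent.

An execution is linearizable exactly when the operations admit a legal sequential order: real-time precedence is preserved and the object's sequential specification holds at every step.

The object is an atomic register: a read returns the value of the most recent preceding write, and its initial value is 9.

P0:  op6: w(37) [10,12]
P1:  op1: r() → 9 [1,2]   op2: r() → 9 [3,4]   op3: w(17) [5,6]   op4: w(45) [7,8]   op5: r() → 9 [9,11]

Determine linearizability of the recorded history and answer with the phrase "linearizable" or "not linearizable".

not linearizable

the violation lands at event 11, op5's response at time 11: events 1..10 linearize, events 1..11 do not
one real-time candidate order over the 5 completed operations — the atomic register replay rejects it
completion choices over the 1 pending operation (op6) were checked; none helps
e.g. op1, op2, op3, op4, op5 (pending dropped): illegal at step 5, since op5 r() → 9 cannot apply there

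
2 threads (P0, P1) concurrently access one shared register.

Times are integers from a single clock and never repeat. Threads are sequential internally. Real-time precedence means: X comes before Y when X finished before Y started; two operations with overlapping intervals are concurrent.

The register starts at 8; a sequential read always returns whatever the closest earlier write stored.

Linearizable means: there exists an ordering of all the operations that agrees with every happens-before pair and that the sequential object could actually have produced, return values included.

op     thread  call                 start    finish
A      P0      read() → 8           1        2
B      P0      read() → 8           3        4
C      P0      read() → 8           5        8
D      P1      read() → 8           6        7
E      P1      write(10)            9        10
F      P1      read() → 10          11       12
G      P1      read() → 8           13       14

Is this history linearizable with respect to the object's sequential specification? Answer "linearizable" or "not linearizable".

cut after 13 events: linearizable; cut after 14 events (G responds, time 14): not linearizable
real-time-consistent orders of the 7 completed operations: 2 — all fail the register replay
one such order, A, B, C, D, E, F, G, breaks at step 7 where G read() → 8 is illegal
one such order, A, B, D, C, E, F, G, breaks at step 7 where G read() → 8 is illegal

not linearizable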